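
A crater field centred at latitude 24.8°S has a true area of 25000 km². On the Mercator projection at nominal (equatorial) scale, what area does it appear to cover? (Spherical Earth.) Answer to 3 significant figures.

30300 km²

For Mercator, h = k = sec φ (a conformal cylindrical projection has a single point scale, 1/cos φ).
Areal scale = k² = sec²φ = 1/cos²(24.8°) = 1/0.9078² = 1.214.
Apparent area = 25000 × 1.214 ≈ 30300 km².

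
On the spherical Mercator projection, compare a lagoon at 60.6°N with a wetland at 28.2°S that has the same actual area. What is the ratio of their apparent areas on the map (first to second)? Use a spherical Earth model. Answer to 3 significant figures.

3.22

On Mercator, area is exaggerated by sec²φ = 1/cos²φ.
At 60.6°: sec²(60.6°) = 1/0.4909² = 4.150.
At 28.2°: sec²(28.2°) = 1/0.8813² = 1.288.
Ratio = 4.150/1.288 = cos²(28.2°)/cos²(60.6°) ≈ 3.22.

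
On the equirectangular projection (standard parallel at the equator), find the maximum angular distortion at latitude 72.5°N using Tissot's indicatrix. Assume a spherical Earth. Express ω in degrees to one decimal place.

For the equirectangular projection with φ₀ = 0 (plate carrée), h = 1 along meridians and k = sec φ along parallels.
At 72.5°: h = 1.000, k = 3.326; principal scales a = 3.326, b = 1.000.
sin(ω/2) = (a − b)/(a + b) = 2.326/4.326 = 0.5376, so ω = 2 arcsin(0.5376) ≈ 65.0°.

65.0°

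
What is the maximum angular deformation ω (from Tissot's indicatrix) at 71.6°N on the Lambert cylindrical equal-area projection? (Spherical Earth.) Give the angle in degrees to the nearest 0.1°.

109.9°

The Lambert cylindrical equal-area projection is the cylindrical equal-area projection with its standard parallel at the equator (φ₀ = 0). A cylindrical equal-area projection with standard parallel φ₀ has meridian scale h = cos φ / cos φ₀ and parallel scale k = cos φ₀ / cos φ (so areas are preserved, h·k = 1).
At 71.6°: h = 0.3156, k = 3.168; principal scales a = 3.168, b = 0.3156.
sin(ω/2) = (a − b)/(a + b) = 2.852/3.484 = 0.8188, so ω = 2 arcsin(0.8188) ≈ 109.9°.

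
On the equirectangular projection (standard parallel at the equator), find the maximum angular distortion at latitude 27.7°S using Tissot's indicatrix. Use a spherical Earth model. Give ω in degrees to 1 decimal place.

7.0°

For the equirectangular projection with φ₀ = 0 (plate carrée), h = 1 along meridians and k = sec φ along parallels.
At 27.7°: h = 1.000, k = 1.129; principal scales a = 1.129, b = 1.000.
sin(ω/2) = (a − b)/(a + b) = 0.1294/2.129 = 0.06079, so ω = 2 arcsin(0.06079) ≈ 7.0°.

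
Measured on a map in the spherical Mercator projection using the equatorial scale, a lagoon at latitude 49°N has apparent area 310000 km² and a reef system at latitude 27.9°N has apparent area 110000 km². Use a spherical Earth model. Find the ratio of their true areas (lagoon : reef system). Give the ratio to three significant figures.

1.55

Mercator's areal exaggeration is sec²φ; hence true area = (apparent area) · cos²φ.
True area of lagoon: 310000 × cos²(49°) = 310000 × 0.4304 = 133400 km².
True area of reef system: 110000 × cos²(27.9°) = 110000 × 0.7810 = 85910 km².
Ratio = 133400 / 85910 ≈ 1.55.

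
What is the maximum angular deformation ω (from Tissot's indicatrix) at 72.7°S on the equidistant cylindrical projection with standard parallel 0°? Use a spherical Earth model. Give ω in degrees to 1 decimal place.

In the plate carrée (x = Rλ, y = Rφ), meridians are true-scale (h = 1) and parallels are stretched by k = sec φ.
At 72.7°: h = 1.000, k = 3.363; principal scales a = 3.363, b = 1.000.
sin(ω/2) = (a − b)/(a + b) = 2.363/4.363 = 0.5416, so ω = 2 arcsin(0.5416) ≈ 65.6°.

65.6°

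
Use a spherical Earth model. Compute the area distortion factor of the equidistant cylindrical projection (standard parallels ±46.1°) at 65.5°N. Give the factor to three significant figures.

1.67

The equidistant cylindrical projection with φ₀ = 46.1° has h = 1 (meridians true) and k = cos φ₀ / cos φ along parallels.
Areal scale = h·k = 1 × cos φ₀ / cos φ; at 65.5°, h = 1.000, k = 1.672, so h·k = 1.672.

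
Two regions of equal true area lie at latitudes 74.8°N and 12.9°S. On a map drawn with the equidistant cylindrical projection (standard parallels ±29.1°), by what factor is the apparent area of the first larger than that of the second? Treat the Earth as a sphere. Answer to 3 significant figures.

3.72

The equidistant cylindrical projection with φ₀ = 29.1° has h = 1 (meridians true) and k = cos φ₀ / cos φ along parallels.
Areal scale at 74.8°: h·k = 1.000 × 3.333 = 3.333.
Areal scale at 12.9°: h·k = 1.000 × 0.8964 = 0.8964.
Ratio = 3.333/0.8964 ≈ 3.72.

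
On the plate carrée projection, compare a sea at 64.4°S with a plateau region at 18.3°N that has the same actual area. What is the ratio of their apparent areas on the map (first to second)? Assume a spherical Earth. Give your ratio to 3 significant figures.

For the equirectangular projection with φ₀ = 0 (plate carrée), h = 1 along meridians and k = sec φ along parallels.
Areal scale at 64.4°: h·k = 1.000 × 2.314 = 2.314.
Areal scale at 18.3°: h·k = 1.000 × 1.053 = 1.053.
Ratio = 2.314/1.053 ≈ 2.20.

2.20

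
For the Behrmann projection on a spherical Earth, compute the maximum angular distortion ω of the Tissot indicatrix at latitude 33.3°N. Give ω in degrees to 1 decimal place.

4.1°

The Behrmann projection is cylindrical equal-area with φ₀ = 30°. A cylindrical equal-area projection with standard parallel φ₀ has meridian scale h = cos φ / cos φ₀ and parallel scale k = cos φ₀ / cos φ (so areas are preserved, h·k = 1).
At 33.3°: h = 0.9651, k = 1.036; principal scales a = 1.036, b = 0.9651.
sin(ω/2) = (a − b)/(a + b) = 0.07105/2.001 = 0.03550, so ω = 2 arcsin(0.03550) ≈ 4.1°.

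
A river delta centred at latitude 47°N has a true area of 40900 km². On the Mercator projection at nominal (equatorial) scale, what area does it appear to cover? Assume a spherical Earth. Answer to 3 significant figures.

The Mercator projection is conformal; its linear scale factor is the same in every direction and equals sec φ = 1/cos φ.
Areal scale = k² = sec²φ = 1/cos²(47°) = 1/0.6820² = 2.150.
Apparent area = 40900 × 2.150 ≈ 87900 km².

87900 km²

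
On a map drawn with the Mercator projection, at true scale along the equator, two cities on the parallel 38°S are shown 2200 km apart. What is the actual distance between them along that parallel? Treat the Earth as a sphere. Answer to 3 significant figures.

1730 km

Mercator is conformal, so the point scale is isotropic: h = k = sec φ = 1/cos φ.
Along the parallel at 38°, map distances are exaggerated by k = sec 38° = 1.269.
True distance = 2200 / 1.269 = 2200 × cos 38° ≈ 1730 km.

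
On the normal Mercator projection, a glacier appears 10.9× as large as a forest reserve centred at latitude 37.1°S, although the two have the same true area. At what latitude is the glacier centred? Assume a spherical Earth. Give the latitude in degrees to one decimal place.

76.0°

For equal true areas on Mercator, apparent areas scale as sec²φ, so the ratio is cos²φ₂ / cos²φ₁.
cos²φ₂ / cos²φ₁ = 10.9  ⇒  cos φ₁ = cos 37.1° / √10.9 = 0.7976/3.302 = 0.2416.
φ₁ = arccos(0.2416) ≈ 76.0°.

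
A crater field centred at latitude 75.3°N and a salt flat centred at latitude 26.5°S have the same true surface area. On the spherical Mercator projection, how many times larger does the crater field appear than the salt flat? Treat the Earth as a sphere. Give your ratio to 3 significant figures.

12.4

Mercator is conformal with k = sec φ, so areal scale = k² = sec²φ.
At 75.3°: sec²(75.3°) = 1/0.2538² = 15.53.
At 26.5°: sec²(26.5°) = 1/0.8949² = 1.249.
Ratio = 15.53/1.249 = cos²(26.5°)/cos²(75.3°) ≈ 12.4.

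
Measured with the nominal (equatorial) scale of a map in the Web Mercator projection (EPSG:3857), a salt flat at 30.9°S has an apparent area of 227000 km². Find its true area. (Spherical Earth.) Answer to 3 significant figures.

Mercator is conformal, so the point scale is isotropic: h = k = sec φ = 1/cos φ.
Areal scale = k² = sec²φ = 1/cos²(30.9°) = 1/0.8581² = 1.358.
True area = apparent / (areal scale) = 227000 / 1.358 ≈ 167000 km².

167000 km²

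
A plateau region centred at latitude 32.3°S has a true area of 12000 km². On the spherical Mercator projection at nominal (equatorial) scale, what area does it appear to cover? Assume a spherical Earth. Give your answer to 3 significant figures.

The Mercator projection is conformal; its linear scale factor is the same in every direction and equals sec φ = 1/cos φ.
Areal scale = k² = sec²φ = 1/cos²(32.3°) = 1/0.8453² = 1.400.
Apparent area = 12000 × 1.400 ≈ 16800 km².

16800 km²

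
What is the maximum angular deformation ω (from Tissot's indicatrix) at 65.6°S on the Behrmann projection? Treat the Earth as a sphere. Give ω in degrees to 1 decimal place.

78.0°

Behrmann is a cylindrical equal-area projection with standard parallels at ±30°. A cylindrical equal-area projection with standard parallel φ₀ has meridian scale h = cos φ / cos φ₀ and parallel scale k = cos φ₀ / cos φ (so areas are preserved, h·k = 1).
At 65.6°: h = 0.4770, k = 2.096; principal scales a = 2.096, b = 0.4770.
sin(ω/2) = (a − b)/(a + b) = 1.619/2.573 = 0.6293, so ω = 2 arcsin(0.6293) ≈ 78.0°.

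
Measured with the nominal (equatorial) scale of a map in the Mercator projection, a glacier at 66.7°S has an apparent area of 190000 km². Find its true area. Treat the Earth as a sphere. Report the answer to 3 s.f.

29700 km²

The Mercator projection is conformal; its linear scale factor is the same in every direction and equals sec φ = 1/cos φ.
Areal scale = k² = sec²φ = 1/cos²(66.7°) = 1/0.3955² = 6.392.
True area = apparent / (areal scale) = 190000 / 6.392 ≈ 29700 km².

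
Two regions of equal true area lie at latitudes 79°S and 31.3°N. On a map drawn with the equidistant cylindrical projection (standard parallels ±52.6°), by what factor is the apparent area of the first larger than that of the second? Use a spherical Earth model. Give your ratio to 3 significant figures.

4.48

With standard parallel φ₀ = 52.6°, the equirectangular projection gives x = Rλ cos φ₀, y = Rφ, so h = 1 and k = cos 52.6° / cos φ.
Areal scale at 79°: h·k = 1.000 × 3.183 = 3.183.
Areal scale at 31.3°: h·k = 1.000 × 0.7108 = 0.7108.
Ratio = 3.183/0.7108 ≈ 4.48.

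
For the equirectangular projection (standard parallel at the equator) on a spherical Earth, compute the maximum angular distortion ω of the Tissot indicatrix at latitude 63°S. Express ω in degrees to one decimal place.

44.1°

In the plate carrée (x = Rλ, y = Rφ), meridians are true-scale (h = 1) and parallels are stretched by k = sec φ.
At 63°: h = 1.000, k = 2.203; principal scales a = 2.203, b = 1.000.
sin(ω/2) = (a − b)/(a + b) = 1.203/3.203 = 0.3755, so ω = 2 arcsin(0.3755) ≈ 44.1°.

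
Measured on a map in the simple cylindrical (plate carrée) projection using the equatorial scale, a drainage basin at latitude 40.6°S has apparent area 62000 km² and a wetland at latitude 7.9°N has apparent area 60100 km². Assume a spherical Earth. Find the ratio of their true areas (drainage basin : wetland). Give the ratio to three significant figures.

Plate carrée has h = 1 and k = sec φ, giving areal scale sec φ; true area = (apparent area) · cos φ.
True area of drainage basin: 62000 × cos(40.6°) = 62000 × 0.7593 = 47070 km².
True area of wetland: 60100 × cos(7.9°) = 60100 × 0.9905 = 59530 km².
Ratio = 47070 / 59530 ≈ 0.791.

0.791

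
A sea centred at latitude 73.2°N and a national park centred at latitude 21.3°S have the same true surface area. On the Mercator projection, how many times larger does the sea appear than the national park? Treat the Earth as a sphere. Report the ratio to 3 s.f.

10.4

Mercator is conformal with k = sec φ, so areal scale = k² = sec²φ.
At 73.2°: sec²(73.2°) = 1/0.2890² = 11.97.
At 21.3°: sec²(21.3°) = 1/0.9317² = 1.152.
Ratio = 11.97/1.152 = cos²(21.3°)/cos²(73.2°) ≈ 10.4.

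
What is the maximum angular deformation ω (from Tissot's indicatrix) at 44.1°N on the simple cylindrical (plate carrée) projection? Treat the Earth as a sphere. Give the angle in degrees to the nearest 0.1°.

18.9°

Plate carrée maps x = Rλ, y = Rφ. The meridian scale is h = 1 and the parallel scale is k = 1/cos φ = sec φ.
At 44.1°: h = 1.000, k = 1.393; principal scales a = 1.393, b = 1.000.
sin(ω/2) = (a − b)/(a + b) = 0.3925/2.393 = 0.1641, so ω = 2 arcsin(0.1641) ≈ 18.9°.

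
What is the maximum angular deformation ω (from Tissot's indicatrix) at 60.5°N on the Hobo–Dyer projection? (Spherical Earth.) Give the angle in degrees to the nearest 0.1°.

The Hobo–Dyer projection is cylindrical equal-area with φ₀ = 37.5°. For cylindrical equal-area with standard parallel φ₀, h = cos φ / cos φ₀ and k = cos φ₀ / cos φ, so h·k = 1.
At 60.5°: h = 0.6207, k = 1.611; principal scales a = 1.611, b = 0.6207.
sin(ω/2) = (a − b)/(a + b) = 0.9904/2.232 = 0.4438, so ω = 2 arcsin(0.4438) ≈ 52.7°.

52.7°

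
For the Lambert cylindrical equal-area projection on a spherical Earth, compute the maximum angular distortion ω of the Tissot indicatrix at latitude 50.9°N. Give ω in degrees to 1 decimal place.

51.0°

The Lambert cylindrical equal-area projection is the cylindrical equal-area projection with its standard parallel at the equator (φ₀ = 0). A cylindrical equal-area projection with standard parallel φ₀ has meridian scale h = cos φ / cos φ₀ and parallel scale k = cos φ₀ / cos φ (so areas are preserved, h·k = 1).
At 50.9°: h = 0.6307, k = 1.586; principal scales a = 1.586, b = 0.6307.
sin(ω/2) = (a − b)/(a + b) = 0.9549/2.216 = 0.4309, so ω = 2 arcsin(0.4309) ≈ 51.0°.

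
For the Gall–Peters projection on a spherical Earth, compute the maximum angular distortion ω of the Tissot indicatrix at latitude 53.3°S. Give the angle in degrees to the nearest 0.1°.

19.2°

Gall–Peters is a cylindrical equal-area projection with standard parallels at ±45°. For cylindrical equal-area with standard parallel φ₀, h = cos φ / cos φ₀ and k = cos φ₀ / cos φ, so h·k = 1.
At 53.3°: h = 0.8452, k = 1.183; principal scales a = 1.183, b = 0.8452.
sin(ω/2) = (a − b)/(a + b) = 0.3380/2.028 = 0.1666, so ω = 2 arcsin(0.1666) ≈ 19.2°.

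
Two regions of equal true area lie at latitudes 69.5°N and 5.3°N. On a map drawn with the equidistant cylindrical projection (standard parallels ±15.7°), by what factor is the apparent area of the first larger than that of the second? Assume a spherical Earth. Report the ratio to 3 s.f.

2.84

With standard parallel φ₀ = 15.7°, the equirectangular projection gives x = Rλ cos φ₀, y = Rφ, so h = 1 and k = cos 15.7° / cos φ.
Areal scale at 69.5°: h·k = 1.000 × 2.749 = 2.749.
Areal scale at 5.3°: h·k = 1.000 × 0.9668 = 0.9668.
Ratio = 2.749/0.9668 ≈ 2.84.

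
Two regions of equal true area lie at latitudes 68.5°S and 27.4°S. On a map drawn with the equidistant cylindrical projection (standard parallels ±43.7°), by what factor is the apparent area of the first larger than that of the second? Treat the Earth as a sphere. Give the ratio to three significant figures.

In the equirectangular projection with standard parallel φ₀ = 43.7° (x = Rλ cos φ₀, y = Rφ), meridians are true-scale (h = 1) and the parallel scale is k = cos φ₀ / cos φ.
Areal scale at 68.5°: h·k = 1.000 × 1.973 = 1.973.
Areal scale at 27.4°: h·k = 1.000 × 0.8143 = 0.8143.
Ratio = 1.973/0.8143 ≈ 2.42.

2.42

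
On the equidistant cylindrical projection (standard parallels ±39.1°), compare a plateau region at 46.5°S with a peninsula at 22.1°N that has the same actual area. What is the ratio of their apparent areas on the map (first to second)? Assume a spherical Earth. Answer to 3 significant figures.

The equidistant cylindrical projection with φ₀ = 39.1° has h = 1 (meridians true) and k = cos φ₀ / cos φ along parallels.
Areal scale at 46.5°: h·k = 1.000 × 1.127 = 1.127.
Areal scale at 22.1°: h·k = 1.000 × 0.8376 = 0.8376.
Ratio = 1.127/0.8376 ≈ 1.35.

1.35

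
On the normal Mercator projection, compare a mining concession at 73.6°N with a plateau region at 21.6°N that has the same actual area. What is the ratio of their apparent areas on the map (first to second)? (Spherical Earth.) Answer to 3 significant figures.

10.8

Mercator areal scale is sec²φ.
At 73.6°: sec²(73.6°) = 1/0.2823² = 12.54.
At 21.6°: sec²(21.6°) = 1/0.9298² = 1.157.
Ratio = 12.54/1.157 = cos²(21.6°)/cos²(73.6°) ≈ 10.8.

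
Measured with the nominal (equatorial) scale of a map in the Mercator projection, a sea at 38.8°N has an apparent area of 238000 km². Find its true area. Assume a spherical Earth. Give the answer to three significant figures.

For Mercator, h = k = sec φ (a conformal cylindrical projection has a single point scale, 1/cos φ).
Areal scale = k² = sec²φ = 1/cos²(38.8°) = 1/0.7793² = 1.646.
True area = apparent / (areal scale) = 238000 / 1.646 ≈ 145000 km².

145000 km²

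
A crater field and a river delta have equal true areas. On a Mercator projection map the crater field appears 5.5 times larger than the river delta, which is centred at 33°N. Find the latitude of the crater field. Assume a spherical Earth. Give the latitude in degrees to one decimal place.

69.0°

Mercator areal scale is sec²φ, so apparent-area ratio = sec²φ₁ / sec²φ₂ = cos²φ₂ / cos²φ₁.
cos²φ₂ / cos²φ₁ = 5.5  ⇒  cos φ₁ = cos 33° / √5.5 = 0.8387/2.345 = 0.3576.
φ₁ = arccos(0.3576) ≈ 69.0°.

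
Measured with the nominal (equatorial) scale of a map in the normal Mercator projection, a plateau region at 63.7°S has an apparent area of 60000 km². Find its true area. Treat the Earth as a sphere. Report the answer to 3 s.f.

11800 km²

The Mercator projection is conformal; its linear scale factor is the same in every direction and equals sec φ = 1/cos φ.
Areal scale = k² = sec²φ = 1/cos²(63.7°) = 1/0.4431² = 5.094.
True area = apparent / (areal scale) = 60000 / 5.094 ≈ 11800 km².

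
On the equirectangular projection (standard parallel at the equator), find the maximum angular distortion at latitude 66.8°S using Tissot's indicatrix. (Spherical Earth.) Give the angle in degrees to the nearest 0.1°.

51.5°

For the equirectangular projection with φ₀ = 0 (plate carrée), h = 1 along meridians and k = sec φ along parallels.
At 66.8°: h = 1.000, k = 2.538; principal scales a = 2.538, b = 1.000.
sin(ω/2) = (a − b)/(a + b) = 1.538/3.538 = 0.4348, so ω = 2 arcsin(0.4348) ≈ 51.5°.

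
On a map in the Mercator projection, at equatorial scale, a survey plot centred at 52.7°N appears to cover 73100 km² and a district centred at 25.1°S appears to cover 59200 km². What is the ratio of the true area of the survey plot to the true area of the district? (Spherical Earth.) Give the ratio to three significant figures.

0.553

On Mercator the areal scale is sec²φ, so true area = apparent × cos²φ.
True area of survey plot: 73100 × cos²(52.7°) = 73100 × 0.3672 = 26840 km².
True area of district: 59200 × cos²(25.1°) = 59200 × 0.8201 = 48550 km².
Ratio = 26840 / 48550 ≈ 0.553.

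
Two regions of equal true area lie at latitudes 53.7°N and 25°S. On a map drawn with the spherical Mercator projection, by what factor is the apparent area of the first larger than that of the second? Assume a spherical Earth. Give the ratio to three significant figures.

2.34

On Mercator, area is exaggerated by sec²φ = 1/cos²φ.
At 53.7°: sec²(53.7°) = 1/0.5920² = 2.853.
At 25°: sec²(25°) = 1/0.9063² = 1.217.
Ratio = 2.853/1.217 = cos²(25°)/cos²(53.7°) ≈ 2.34.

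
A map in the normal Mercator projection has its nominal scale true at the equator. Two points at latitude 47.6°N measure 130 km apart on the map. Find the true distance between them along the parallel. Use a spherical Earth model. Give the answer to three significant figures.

The Mercator projection is conformal; its linear scale factor is the same in every direction and equals sec φ = 1/cos φ.
Along the parallel at 47.6°, map distances are exaggerated by k = sec 47.6° = 1.483.
True distance = 130 / 1.483 = 130 × cos 47.6° ≈ 87.7 km.

87.7 km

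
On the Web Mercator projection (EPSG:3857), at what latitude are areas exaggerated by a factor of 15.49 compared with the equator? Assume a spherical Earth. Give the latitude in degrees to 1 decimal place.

Mercator areal scale is sec²φ.
sec²φ = 15.49  ⇒  cos²φ = 0.06456  ⇒  cos φ = 0.2541.
φ = arccos(0.2541) ≈ 75.3°.

75.3°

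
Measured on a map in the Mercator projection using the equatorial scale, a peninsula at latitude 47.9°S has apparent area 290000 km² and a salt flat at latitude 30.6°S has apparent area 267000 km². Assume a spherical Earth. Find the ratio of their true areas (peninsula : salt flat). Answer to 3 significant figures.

0.659

Mercator's areal exaggeration is sec²φ; hence true area = (apparent area) · cos²φ.
True area of peninsula: 290000 × cos²(47.9°) = 290000 × 0.4495 = 130300 km².
True area of salt flat: 267000 × cos²(30.6°) = 267000 × 0.7409 = 197800 km².
Ratio = 130300 / 197800 ≈ 0.659.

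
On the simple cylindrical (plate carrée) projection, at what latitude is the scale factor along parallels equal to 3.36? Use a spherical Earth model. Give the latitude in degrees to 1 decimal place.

Plate carrée: h = 1, k = sec φ along parallels.
sec φ = 3.36  ⇒  cos φ = 0.2976  ⇒  φ ≈ 72.7°.

72.7°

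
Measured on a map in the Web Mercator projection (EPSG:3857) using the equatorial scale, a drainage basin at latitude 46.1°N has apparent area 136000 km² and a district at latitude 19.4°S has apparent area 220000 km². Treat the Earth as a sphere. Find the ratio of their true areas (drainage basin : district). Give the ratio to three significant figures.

0.334

On Mercator the areal scale is sec²φ, so true area = apparent × cos²φ.
True area of drainage basin: 136000 × cos²(46.1°) = 136000 × 0.4808 = 65390 km².
True area of district: 220000 × cos²(19.4°) = 220000 × 0.8897 = 195700 km².
Ratio = 65390 / 195700 ≈ 0.334.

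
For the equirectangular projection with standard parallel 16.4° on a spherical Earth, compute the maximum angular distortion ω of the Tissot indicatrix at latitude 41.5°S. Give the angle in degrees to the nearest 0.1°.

14.1°

In the equirectangular projection with standard parallel φ₀ = 16.4° (x = Rλ cos φ₀, y = Rφ), meridians are true-scale (h = 1) and the parallel scale is k = cos φ₀ / cos φ.
At 41.5°: h = 1.000, k = 1.281; principal scales a = 1.281, b = 1.000.
sin(ω/2) = (a − b)/(a + b) = 0.2809/2.281 = 0.1231, so ω = 2 arcsin(0.1231) ≈ 14.1°.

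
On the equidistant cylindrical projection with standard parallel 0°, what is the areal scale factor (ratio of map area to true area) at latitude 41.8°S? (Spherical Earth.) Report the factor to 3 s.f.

Plate carrée maps x = Rλ, y = Rφ. The meridian scale is h = 1 and the parallel scale is k = 1/cos φ = sec φ.
Areal scale = h·k = 1 × sec φ; at 41.8°, h = 1.000, k = 1.341, so h·k = 1.341.

1.34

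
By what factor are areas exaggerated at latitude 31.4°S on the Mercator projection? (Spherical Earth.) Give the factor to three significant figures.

Mercator is conformal, so the point scale is isotropic: h = k = sec φ = 1/cos φ.
Areal scale = k² = sec²φ = 1/cos²(31.4°) = 1/0.8536² = 1.373.

1.37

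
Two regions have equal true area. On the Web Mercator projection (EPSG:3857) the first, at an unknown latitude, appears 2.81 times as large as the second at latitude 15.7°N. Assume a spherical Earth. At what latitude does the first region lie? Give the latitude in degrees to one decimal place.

54.9°

For equal true areas on Mercator, apparent areas scale as sec²φ, so the ratio is cos²φ₂ / cos²φ₁.
cos²φ₂ / cos²φ₁ = 2.81  ⇒  cos φ₁ = cos 15.7° / √2.81 = 0.9627/1.676 = 0.5743.
φ₁ = arccos(0.5743) ≈ 54.9°.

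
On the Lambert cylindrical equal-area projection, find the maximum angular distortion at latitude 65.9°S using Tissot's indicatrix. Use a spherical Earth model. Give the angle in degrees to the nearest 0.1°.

91.2°

The Lambert cylindrical equal-area projection is the cylindrical equal-area projection with its standard parallel at the equator (φ₀ = 0). A cylindrical equal-area projection with standard parallel φ₀ has meridian scale h = cos φ / cos φ₀ and parallel scale k = cos φ₀ / cos φ (so areas are preserved, h·k = 1).
At 65.9°: h = 0.4083, k = 2.449; principal scales a = 2.449, b = 0.4083.
sin(ω/2) = (a − b)/(a + b) = 2.041/2.857 = 0.7142, so ω = 2 arcsin(0.7142) ≈ 91.2°.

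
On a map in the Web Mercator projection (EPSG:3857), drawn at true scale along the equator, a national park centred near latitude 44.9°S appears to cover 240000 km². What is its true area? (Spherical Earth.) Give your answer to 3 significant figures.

For Mercator, h = k = sec φ (a conformal cylindrical projection has a single point scale, 1/cos φ).
Areal scale = k² = sec²φ = 1/cos²(44.9°) = 1/0.7083² = 1.993.
True area = apparent / (areal scale) = 240000 / 1.993 ≈ 120000 km².

120000 km²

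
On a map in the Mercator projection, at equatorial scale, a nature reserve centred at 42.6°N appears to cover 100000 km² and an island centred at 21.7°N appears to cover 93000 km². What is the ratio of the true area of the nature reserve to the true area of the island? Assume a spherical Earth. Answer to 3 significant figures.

0.675

On Mercator the areal scale is sec²φ, so true area = apparent × cos²φ.
True area of nature reserve: 100000 × cos²(42.6°) = 100000 × 0.5418 = 54180 km².
True area of island: 93000 × cos²(21.7°) = 93000 × 0.8633 = 80290 km².
Ratio = 54180 / 80290 ≈ 0.675.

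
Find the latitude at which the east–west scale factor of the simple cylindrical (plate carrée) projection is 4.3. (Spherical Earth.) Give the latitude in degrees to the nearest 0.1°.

76.6°

Plate carrée: h = 1, k = sec φ along parallels.
sec φ = 4.3  ⇒  cos φ = 0.2326  ⇒  φ ≈ 76.6°.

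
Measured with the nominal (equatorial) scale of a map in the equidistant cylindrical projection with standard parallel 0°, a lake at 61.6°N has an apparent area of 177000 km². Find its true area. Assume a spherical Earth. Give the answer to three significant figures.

84200 km²

In the plate carrée (x = Rλ, y = Rφ), meridians are true-scale (h = 1) and parallels are stretched by k = sec φ.
Areal scale = h·k = 1 × sec φ; at 61.6°, h = 1.000, k = 2.103, so h·k = 2.103.
True area = apparent / (areal scale) = 177000 / 2.103 ≈ 84200 km².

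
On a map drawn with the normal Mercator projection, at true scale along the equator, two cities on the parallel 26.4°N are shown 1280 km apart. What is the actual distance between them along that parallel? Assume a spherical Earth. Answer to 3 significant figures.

1150 km

For Mercator, h = k = sec φ (a conformal cylindrical projection has a single point scale, 1/cos φ).
Along the parallel at 26.4°, map distances are exaggerated by k = sec 26.4° = 1.116.
True distance = 1280 / 1.116 = 1280 × cos 26.4° ≈ 1150 km.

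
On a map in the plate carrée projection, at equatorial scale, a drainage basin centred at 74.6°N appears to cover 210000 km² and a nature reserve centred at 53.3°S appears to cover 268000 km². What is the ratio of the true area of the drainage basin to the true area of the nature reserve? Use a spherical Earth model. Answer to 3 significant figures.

Plate carrée has h = 1 and k = sec φ, giving areal scale sec φ; true area = (apparent area) · cos φ.
True area of drainage basin: 210000 × cos(74.6°) = 210000 × 0.2656 = 55770 km².
True area of nature reserve: 268000 × cos(53.3°) = 268000 × 0.5976 = 160200 km².
Ratio = 55770 / 160200 ≈ 0.348.

0.348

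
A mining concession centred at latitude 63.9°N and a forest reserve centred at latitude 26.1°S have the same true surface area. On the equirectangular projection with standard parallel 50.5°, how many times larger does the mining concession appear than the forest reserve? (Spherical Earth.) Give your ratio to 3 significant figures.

The equidistant cylindrical projection with φ₀ = 50.5° has h = 1 (meridians true) and k = cos φ₀ / cos φ along parallels.
Areal scale at 63.9°: h·k = 1.000 × 1.446 = 1.446.
Areal scale at 26.1°: h·k = 1.000 × 0.7083 = 0.7083.
Ratio = 1.446/0.7083 ≈ 2.04.

2.04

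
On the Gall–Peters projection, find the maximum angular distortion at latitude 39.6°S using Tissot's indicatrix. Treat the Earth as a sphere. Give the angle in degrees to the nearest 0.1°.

9.8°

The Gall–Peters projection is cylindrical equal-area with φ₀ = 45°. For cylindrical equal-area with standard parallel φ₀, h = cos φ / cos φ₀ and k = cos φ₀ / cos φ, so h·k = 1.
At 39.6°: h = 1.090, k = 0.9177; principal scales a = 1.090, b = 0.9177.
sin(ω/2) = (a − b)/(a + b) = 0.1720/2.007 = 0.08566, so ω = 2 arcsin(0.08566) ≈ 9.8°.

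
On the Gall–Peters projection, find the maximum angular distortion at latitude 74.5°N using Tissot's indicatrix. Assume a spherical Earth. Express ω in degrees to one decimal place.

97.2°

The Gall–Peters projection is cylindrical equal-area with φ₀ = 45°. A cylindrical equal-area projection with standard parallel φ₀ has meridian scale h = cos φ / cos φ₀ and parallel scale k = cos φ₀ / cos φ (so areas are preserved, h·k = 1).
At 74.5°: h = 0.3779, k = 2.646; principal scales a = 2.646, b = 0.3779.
sin(ω/2) = (a − b)/(a + b) = 2.268/3.024 = 0.7500, so ω = 2 arcsin(0.7500) ≈ 97.2°.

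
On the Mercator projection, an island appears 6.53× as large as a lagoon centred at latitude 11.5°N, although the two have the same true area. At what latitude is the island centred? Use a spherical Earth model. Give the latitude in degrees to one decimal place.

67.5°

On Mercator, (apparent₁)/(apparent₂) = sec²φ₁ / sec²φ₂ when true areas are equal.
cos²φ₂ / cos²φ₁ = 6.53  ⇒  cos φ₁ = cos 11.5° / √6.53 = 0.9799/2.555 = 0.3835.
φ₁ = arccos(0.3835) ≈ 67.5°.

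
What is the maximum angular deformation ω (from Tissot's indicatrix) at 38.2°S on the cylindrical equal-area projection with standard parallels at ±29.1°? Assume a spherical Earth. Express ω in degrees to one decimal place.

A cylindrical equal-area projection with standard parallel φ₀ has meridian scale h = cos φ / cos φ₀ and parallel scale k = cos φ₀ / cos φ (so areas are preserved, h·k = 1).
At 38.2°: h = 0.8994, k = 1.112; principal scales a = 1.112, b = 0.8994.
sin(ω/2) = (a − b)/(a + b) = 0.2125/2.011 = 0.1056, so ω = 2 arcsin(0.1056) ≈ 12.1°.

12.1°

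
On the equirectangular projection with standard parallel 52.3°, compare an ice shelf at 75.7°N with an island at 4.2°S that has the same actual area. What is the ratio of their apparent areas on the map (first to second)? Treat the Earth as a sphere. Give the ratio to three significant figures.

4.04

With standard parallel φ₀ = 52.3°, the equirectangular projection gives x = Rλ cos φ₀, y = Rφ, so h = 1 and k = cos 52.3° / cos φ.
Areal scale at 75.7°: h·k = 1.000 × 2.476 = 2.476.
Areal scale at 4.2°: h·k = 1.000 × 0.6132 = 0.6132.
Ratio = 2.476/0.6132 ≈ 4.04.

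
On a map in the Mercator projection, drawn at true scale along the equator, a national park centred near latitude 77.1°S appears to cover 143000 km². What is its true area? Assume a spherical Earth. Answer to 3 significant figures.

7130 km²

Mercator is conformal, so the point scale is isotropic: h = k = sec φ = 1/cos φ.
Areal scale = k² = sec²φ = 1/cos²(77.1°) = 1/0.2233² = 20.06.
True area = apparent / (areal scale) = 143000 / 20.06 ≈ 7130 km².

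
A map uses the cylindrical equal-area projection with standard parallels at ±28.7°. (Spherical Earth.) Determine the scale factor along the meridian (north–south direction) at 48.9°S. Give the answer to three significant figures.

For cylindrical equal-area with standard parallel φ₀, h = cos φ / cos φ₀ and k = cos φ₀ / cos φ, so h·k = 1.
h = cos 48.9° / cos 28.7° = 0.6574/0.8771 = 0.7494.

0.749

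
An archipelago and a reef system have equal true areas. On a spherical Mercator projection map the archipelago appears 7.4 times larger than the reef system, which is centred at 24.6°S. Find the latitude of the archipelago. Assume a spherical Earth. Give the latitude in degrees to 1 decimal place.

For equal true areas on Mercator, apparent areas scale as sec²φ, so the ratio is cos²φ₂ / cos²φ₁.
cos²φ₂ / cos²φ₁ = 7.4  ⇒  cos φ₁ = cos 24.6° / √7.4 = 0.9092/2.720 = 0.3342.
φ₁ = arccos(0.3342) ≈ 70.5°.

70.5°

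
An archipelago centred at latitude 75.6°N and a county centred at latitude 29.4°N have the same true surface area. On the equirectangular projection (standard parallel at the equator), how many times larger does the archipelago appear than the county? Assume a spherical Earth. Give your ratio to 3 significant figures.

In the plate carrée (x = Rλ, y = Rφ), meridians are true-scale (h = 1) and parallels are stretched by k = sec φ.
Areal scale at 75.6°: h·k = 1.000 × 4.021 = 4.021.
Areal scale at 29.4°: h·k = 1.000 × 1.148 = 1.148.
Ratio = 4.021/1.148 ≈ 3.50.

3.50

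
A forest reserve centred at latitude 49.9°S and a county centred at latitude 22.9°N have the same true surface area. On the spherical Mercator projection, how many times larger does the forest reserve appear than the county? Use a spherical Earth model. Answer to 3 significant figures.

On Mercator, area is exaggerated by sec²φ = 1/cos²φ.
At 49.9°: sec²(49.9°) = 1/0.6441² = 2.410.
At 22.9°: sec²(22.9°) = 1/0.9212² = 1.178.
Ratio = 2.410/1.178 = cos²(22.9°)/cos²(49.9°) ≈ 2.05.

2.05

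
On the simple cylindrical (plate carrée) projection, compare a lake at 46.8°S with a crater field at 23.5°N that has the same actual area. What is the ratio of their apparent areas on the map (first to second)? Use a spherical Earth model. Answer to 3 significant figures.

1.34

Plate carrée maps x = Rλ, y = Rφ. The meridian scale is h = 1 and the parallel scale is k = 1/cos φ = sec φ.
Areal scale at 46.8°: h·k = 1.000 × 1.461 = 1.461.
Areal scale at 23.5°: h·k = 1.000 × 1.090 = 1.090.
Ratio = 1.461/1.090 ≈ 1.34.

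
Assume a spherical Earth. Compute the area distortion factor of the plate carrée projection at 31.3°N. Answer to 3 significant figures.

Plate carrée maps x = Rλ, y = Rφ. The meridian scale is h = 1 and the parallel scale is k = 1/cos φ = sec φ.
Areal scale = h·k = 1 × sec φ; at 31.3°, h = 1.000, k = 1.170, so h·k = 1.170.

1.17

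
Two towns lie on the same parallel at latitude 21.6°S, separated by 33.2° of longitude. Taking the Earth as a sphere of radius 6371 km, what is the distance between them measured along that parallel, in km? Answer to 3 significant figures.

3430 km

Arc length along a parallel = R cos φ · Δλ (with Δλ in radians).
= 6371 × cos 21.6° × (33.2° × π/180) = 6371 × 0.9298 × 0.5794 ≈ 3430 km.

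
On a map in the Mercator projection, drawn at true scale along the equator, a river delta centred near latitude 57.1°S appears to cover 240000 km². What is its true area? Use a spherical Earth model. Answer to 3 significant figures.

For Mercator, h = k = sec φ (a conformal cylindrical projection has a single point scale, 1/cos φ).
Areal scale = k² = sec²φ = 1/cos²(57.1°) = 1/0.5432² = 3.389.
True area = apparent / (areal scale) = 240000 / 3.389 ≈ 70800 km².

70800 km²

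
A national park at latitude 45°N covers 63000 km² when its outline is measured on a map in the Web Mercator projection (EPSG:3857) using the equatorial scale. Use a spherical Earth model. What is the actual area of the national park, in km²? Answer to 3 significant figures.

Mercator is conformal, so the point scale is isotropic: h = k = sec φ = 1/cos φ.
Areal scale = k² = sec²φ = 1/cos²(45°) = 1/0.7071² = 2.000.
True area = apparent / (areal scale) = 63000 / 2.000 ≈ 31500 km².

31500 km²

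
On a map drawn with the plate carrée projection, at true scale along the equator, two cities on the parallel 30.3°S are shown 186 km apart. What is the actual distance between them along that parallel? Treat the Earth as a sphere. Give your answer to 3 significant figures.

For the equirectangular projection with φ₀ = 0 (plate carrée), h = 1 along meridians and k = sec φ along parallels.
Along the parallel at 30.3°, map distances are exaggerated by k = sec 30.3° = 1.158.
True distance = 186 / 1.158 = 186 × cos 30.3° ≈ 161 km.

161 km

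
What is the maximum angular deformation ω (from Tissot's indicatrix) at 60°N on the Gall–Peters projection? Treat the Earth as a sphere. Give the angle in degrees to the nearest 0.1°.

The Gall–Peters projection is cylindrical equal-area with φ₀ = 45°. Cylindrical equal-area (φ₀ = 45°): h = cos φ / cos 45° along meridians, k = cos 45° / cos φ along parallels; h·k = 1.
At 60°: h = 0.7071, k = 1.414; principal scales a = 1.414, b = 0.7071.
sin(ω/2) = (a − b)/(a + b) = 0.7071/2.121 = 0.3333, so ω = 2 arcsin(0.3333) ≈ 38.9°.

38.9°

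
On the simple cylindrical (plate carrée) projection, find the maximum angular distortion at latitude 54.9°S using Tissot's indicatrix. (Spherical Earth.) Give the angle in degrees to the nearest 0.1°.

For the equirectangular projection with φ₀ = 0 (plate carrée), h = 1 along meridians and k = sec φ along parallels.
At 54.9°: h = 1.000, k = 1.739; principal scales a = 1.739, b = 1.000.
sin(ω/2) = (a − b)/(a + b) = 0.7391/2.739 = 0.2698, so ω = 2 arcsin(0.2698) ≈ 31.3°.

31.3°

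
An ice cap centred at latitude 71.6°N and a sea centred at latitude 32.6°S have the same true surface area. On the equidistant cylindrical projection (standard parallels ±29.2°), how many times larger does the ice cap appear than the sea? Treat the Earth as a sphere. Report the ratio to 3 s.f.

2.67

In the equirectangular projection with standard parallel φ₀ = 29.2° (x = Rλ cos φ₀, y = Rφ), meridians are true-scale (h = 1) and the parallel scale is k = cos φ₀ / cos φ.
Areal scale at 71.6°: h·k = 1.000 × 2.765 = 2.765.
Areal scale at 32.6°: h·k = 1.000 × 1.036 = 1.036.
Ratio = 2.765/1.036 ≈ 2.67.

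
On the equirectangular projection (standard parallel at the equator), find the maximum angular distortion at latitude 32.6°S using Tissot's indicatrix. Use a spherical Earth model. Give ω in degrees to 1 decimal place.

In the plate carrée (x = Rλ, y = Rφ), meridians are true-scale (h = 1) and parallels are stretched by k = sec φ.
At 32.6°: h = 1.000, k = 1.187; principal scales a = 1.187, b = 1.000.
sin(ω/2) = (a − b)/(a + b) = 0.1870/2.187 = 0.08551, so ω = 2 arcsin(0.08551) ≈ 9.8°.

9.8°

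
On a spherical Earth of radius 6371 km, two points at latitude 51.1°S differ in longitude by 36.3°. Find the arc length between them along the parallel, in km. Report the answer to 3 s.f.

2530 km

Arc length along a parallel = R cos φ · Δλ (with Δλ in radians).
= 6371 × cos 51.1° × (36.3° × π/180) = 6371 × 0.6280 × 0.6336 ≈ 2530 km.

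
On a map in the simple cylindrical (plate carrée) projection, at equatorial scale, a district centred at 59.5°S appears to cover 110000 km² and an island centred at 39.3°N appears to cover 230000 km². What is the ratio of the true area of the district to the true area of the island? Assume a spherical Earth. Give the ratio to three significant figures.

0.314

On the plate carrée, areal scale = h·k = 1 × sec φ, so true area = apparent × cos φ.
True area of district: 110000 × cos(59.5°) = 110000 × 0.5075 = 55830 km².
True area of island: 230000 × cos(39.3°) = 230000 × 0.7738 = 178000 km².
Ratio = 55830 / 178000 ≈ 0.314.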